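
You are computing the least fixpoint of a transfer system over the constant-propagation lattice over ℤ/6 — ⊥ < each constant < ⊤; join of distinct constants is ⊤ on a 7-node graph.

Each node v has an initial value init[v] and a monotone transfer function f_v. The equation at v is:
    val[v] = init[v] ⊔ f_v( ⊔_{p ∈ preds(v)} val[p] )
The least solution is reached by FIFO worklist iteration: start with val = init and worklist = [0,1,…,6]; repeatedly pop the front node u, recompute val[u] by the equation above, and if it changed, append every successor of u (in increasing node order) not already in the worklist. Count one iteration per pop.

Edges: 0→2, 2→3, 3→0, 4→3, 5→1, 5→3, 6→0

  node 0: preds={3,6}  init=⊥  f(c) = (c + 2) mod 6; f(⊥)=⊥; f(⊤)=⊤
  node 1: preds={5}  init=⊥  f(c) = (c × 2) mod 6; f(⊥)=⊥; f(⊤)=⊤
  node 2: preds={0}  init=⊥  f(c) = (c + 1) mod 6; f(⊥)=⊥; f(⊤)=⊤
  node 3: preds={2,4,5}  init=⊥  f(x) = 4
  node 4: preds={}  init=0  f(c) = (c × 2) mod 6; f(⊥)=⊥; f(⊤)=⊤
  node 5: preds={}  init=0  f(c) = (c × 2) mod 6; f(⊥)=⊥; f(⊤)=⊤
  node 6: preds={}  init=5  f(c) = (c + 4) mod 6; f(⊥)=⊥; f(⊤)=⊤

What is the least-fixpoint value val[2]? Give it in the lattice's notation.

⊤

Worklist (10 pops):
  #1 pop 0: in=5 → 1 (was ⊥); enqueue []
  #2 pop 1: in=0 → 0 (was ⊥); enqueue []
  #3 pop 2: in=1 → 2 (was ⊥); enqueue []
  #4 pop 3: in=⊤ → 4 (was ⊥); enqueue [0]
  #5 pop 4: in=⊥ → 0 (no change)
  #6 pop 5: in=⊥ → 0 (no change)
  #7 pop 6: in=⊥ → 5 (no change)
  #8 pop 0: in=⊤ → ⊤ (was 1); enqueue [2]
  #9 pop 2: in=⊤ → ⊤ (was 2); enqueue [3]
  #10 pop 3: in=⊤ → 4 (no change)

Fixpoint:
  val[0] = ⊤
  val[1] = 0
  val[2] = ⊤
  val[3] = 4
  val[4] = 0
  val[5] = 0
  val[6] = 5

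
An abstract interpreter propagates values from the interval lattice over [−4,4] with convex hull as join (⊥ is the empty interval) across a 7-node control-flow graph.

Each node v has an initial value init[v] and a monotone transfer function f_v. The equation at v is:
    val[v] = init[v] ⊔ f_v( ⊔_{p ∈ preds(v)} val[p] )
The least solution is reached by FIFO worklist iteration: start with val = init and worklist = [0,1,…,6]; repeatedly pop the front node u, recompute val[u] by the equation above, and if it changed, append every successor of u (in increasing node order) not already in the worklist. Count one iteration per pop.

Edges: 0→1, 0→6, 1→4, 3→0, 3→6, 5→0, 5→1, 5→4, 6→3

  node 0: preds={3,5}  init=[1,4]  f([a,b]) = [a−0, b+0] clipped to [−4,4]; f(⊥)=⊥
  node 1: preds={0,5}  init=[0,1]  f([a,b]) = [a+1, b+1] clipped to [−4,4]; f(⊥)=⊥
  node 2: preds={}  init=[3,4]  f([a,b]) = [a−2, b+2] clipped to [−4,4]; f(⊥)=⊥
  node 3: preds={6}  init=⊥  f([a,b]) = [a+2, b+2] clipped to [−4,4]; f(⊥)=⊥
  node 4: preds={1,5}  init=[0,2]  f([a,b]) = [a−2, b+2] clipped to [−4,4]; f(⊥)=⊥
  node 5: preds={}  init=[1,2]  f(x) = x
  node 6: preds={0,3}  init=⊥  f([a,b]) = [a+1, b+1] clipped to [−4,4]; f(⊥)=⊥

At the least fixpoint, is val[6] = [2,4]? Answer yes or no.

Worklist (10 pops):
  #1 pop 0: in=[1,2] → [1,4] (no change)
  #2 pop 1: in=[1,4] → [0,4] (was [0,1]); enqueue []
  #3 pop 2: in=⊥ → [3,4] (no change)
  #4 pop 3: in=⊥ → ⊥ (no change)
  #5 pop 4: in=[0,4] → [-2,4] (was [0,2]); enqueue []
  #6 pop 5: in=⊥ → [1,2] (no change)
  #7 pop 6: in=[1,4] → [2,4] (was ⊥); enqueue [3]
  #8 pop 3: in=[2,4] → [4,4] (was ⊥); enqueue [0,6]
  #9 pop 0: in=[1,4] → [1,4] (no change)
  #10 pop 6: in=[1,4] → [2,4] (no change)

Fixpoint:
  val[0] = [1,4]
  val[1] = [0,4]
  val[2] = [3,4]
  val[3] = [4,4]
  val[4] = [-2,4]
  val[5] = [1,2]
  val[6] = [2,4]

yes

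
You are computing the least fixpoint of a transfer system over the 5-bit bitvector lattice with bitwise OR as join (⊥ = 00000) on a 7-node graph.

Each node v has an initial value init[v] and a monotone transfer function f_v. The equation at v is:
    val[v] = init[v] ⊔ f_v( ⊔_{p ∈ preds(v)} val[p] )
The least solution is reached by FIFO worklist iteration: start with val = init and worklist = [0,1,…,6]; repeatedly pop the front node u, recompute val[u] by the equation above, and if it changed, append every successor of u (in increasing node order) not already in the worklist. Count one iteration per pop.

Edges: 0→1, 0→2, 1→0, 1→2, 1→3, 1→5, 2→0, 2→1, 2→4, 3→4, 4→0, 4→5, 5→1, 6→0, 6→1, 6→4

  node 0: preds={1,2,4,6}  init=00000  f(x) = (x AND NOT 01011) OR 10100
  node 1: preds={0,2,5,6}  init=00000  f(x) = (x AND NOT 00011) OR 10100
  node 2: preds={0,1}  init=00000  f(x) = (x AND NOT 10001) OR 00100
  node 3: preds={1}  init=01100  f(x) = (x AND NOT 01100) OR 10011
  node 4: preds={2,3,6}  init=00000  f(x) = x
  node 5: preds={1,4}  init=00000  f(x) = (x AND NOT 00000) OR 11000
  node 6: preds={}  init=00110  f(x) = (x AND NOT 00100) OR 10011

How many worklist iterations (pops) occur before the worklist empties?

17

Iteration log — 17 steps:
  step 1. node 0  ⊔preds=00110  new=10100  old=00000  +wl: 
  step 2. node 1  ⊔preds=10110  new=10100  old=00000  +wl: 0
  step 3. node 2  ⊔preds=10100  new=00100  old=00000  +wl: 1
  step 4. node 3  ⊔preds=10100  new=11111  old=01100  +wl: 
  step 5. node 4  ⊔preds=11111  new=11111  old=00000  +wl: 
  step 6. node 5  ⊔preds=11111  new=11111  old=00000  +wl: 
  step 7. node 6  ⊔preds=00000  new=10111  old=00110  +wl: 4
  step 8. node 0  ⊔preds=11111  new=10100  stable
  step 9. node 1  ⊔preds=11111  new=11100  old=10100  +wl: 0,2,3,5
  step 10. node 4  ⊔preds=11111  new=11111  stable
  step 11. node 0  ⊔preds=11111  new=10100  stable
  step 12. node 2  ⊔preds=11100  new=01100  old=00100  +wl: 0,1,4
  step 13. node 3  ⊔preds=11100  new=11111  stable
  step 14. node 5  ⊔preds=11111  new=11111  stable
  step 15. node 0  ⊔preds=11111  new=10100  stable
  step 16. node 1  ⊔preds=11111  new=11100  stable
  step 17. node 4  ⊔preds=11111  new=11111  stable

Least fixpoint reached:
  node 0: 10100
  node 1: 11100
  node 2: 01100
  node 3: 11111
  node 4: 11111
  node 5: 11111
  node 6: 10111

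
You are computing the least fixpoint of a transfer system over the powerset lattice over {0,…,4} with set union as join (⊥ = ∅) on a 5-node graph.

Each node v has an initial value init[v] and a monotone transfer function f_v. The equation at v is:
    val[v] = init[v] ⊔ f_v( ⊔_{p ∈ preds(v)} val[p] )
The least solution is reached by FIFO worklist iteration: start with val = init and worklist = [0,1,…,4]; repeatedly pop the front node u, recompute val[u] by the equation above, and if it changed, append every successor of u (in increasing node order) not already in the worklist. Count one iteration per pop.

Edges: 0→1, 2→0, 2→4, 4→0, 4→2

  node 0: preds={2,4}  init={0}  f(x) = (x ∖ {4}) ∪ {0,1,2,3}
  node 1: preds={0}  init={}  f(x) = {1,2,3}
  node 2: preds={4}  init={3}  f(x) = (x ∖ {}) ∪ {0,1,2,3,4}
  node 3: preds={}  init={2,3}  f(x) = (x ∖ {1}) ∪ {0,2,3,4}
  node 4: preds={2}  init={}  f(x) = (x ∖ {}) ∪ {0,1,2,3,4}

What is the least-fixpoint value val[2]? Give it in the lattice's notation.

{0,1,2,3,4}

Trace (7 dequeues):
  [1] u=0 | in {3} | out {0,1,2,3} | prev {0} | push {}
  [2] u=1 | in {0,1,2,3} | out {1,2,3} | prev {} | push {}
  [3] u=2 | in {} | out {0,1,2,3,4} | prev {3} | push {0}
  [4] u=3 | in {} | out {0,2,3,4} | prev {2,3} | push {}
  [5] u=4 | in {0,1,2,3,4} | out {0,1,2,3,4} | prev {} | push {2}
  [6] u=0 | in {0,1,2,3,4} | out {0,1,2,3} | ==
  [7] u=2 | in {0,1,2,3,4} | out {0,1,2,3,4} | ==

Converged values:
  [0] {0,1,2,3}
  [1] {1,2,3}
  [2] {0,1,2,3,4}
  [3] {0,2,3,4}
  [4] {0,1,2,3,4}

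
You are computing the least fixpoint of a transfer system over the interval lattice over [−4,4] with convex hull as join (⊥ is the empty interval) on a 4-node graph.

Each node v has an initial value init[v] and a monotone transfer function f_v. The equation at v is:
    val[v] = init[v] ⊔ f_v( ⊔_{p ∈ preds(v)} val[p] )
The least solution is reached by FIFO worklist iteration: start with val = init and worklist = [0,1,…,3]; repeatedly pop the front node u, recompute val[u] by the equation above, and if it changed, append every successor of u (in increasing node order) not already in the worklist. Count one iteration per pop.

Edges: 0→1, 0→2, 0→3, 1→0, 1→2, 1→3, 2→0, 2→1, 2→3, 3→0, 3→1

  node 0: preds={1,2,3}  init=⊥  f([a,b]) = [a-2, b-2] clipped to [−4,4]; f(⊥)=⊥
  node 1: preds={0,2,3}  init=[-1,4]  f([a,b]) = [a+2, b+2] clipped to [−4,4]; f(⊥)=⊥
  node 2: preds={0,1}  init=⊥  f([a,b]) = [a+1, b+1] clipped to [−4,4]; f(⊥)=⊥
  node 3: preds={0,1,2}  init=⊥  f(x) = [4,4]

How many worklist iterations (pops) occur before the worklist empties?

10

Iteration log — 10 steps:
  step 1. node 0  ⊔preds=[-1,4]  new=[-3,2]  old=⊥  +wl: 
  step 2. node 1  ⊔preds=[-3,2]  new=[-1,4]  stable
  step 3. node 2  ⊔preds=[-3,4]  new=[-2,4]  old=⊥  +wl: 0,1
  step 4. node 3  ⊔preds=[-3,4]  new=[4,4]  old=⊥  +wl: 
  step 5. node 0  ⊔preds=[-2,4]  new=[-4,2]  old=[-3,2]  +wl: 2,3
  step 6. node 1  ⊔preds=[-4,4]  new=[-2,4]  old=[-1,4]  +wl: 0
  step 7. node 2  ⊔preds=[-4,4]  new=[-3,4]  old=[-2,4]  +wl: 1
  step 8. node 3  ⊔preds=[-4,4]  new=[4,4]  stable
  step 9. node 0  ⊔preds=[-3,4]  new=[-4,2]  stable
  step 10. node 1  ⊔preds=[-4,4]  new=[-2,4]  stable

Least fixpoint reached:
  node 0: [-4,2]
  node 1: [-2,4]
  node 2: [-3,4]
  node 3: [4,4]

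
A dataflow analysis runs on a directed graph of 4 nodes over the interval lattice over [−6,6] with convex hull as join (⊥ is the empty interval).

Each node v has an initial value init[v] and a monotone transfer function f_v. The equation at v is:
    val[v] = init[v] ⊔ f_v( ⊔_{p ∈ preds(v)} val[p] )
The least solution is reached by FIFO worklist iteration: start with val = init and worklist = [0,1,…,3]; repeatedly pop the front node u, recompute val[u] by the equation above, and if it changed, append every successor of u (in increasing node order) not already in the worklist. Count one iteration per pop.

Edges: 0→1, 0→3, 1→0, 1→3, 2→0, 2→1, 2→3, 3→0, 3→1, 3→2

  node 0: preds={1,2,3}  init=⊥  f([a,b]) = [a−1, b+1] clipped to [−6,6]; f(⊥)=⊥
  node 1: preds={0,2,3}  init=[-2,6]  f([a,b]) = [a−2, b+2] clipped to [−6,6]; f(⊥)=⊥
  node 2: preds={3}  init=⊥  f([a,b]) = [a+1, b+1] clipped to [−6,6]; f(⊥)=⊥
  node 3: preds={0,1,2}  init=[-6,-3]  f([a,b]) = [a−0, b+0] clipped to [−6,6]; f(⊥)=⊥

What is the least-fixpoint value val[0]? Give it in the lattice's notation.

Worklist (10 pops):
  #1 pop 0: in=[-6,6] → [-6,6] (was ⊥); enqueue []
  #2 pop 1: in=[-6,6] → [-6,6] (was [-2,6]); enqueue [0]
  #3 pop 2: in=[-6,-3] → [-5,-2] (was ⊥); enqueue [1]
  #4 pop 3: in=[-6,6] → [-6,6] (was [-6,-3]); enqueue [2]
  #5 pop 0: in=[-6,6] → [-6,6] (no change)
  #6 pop 1: in=[-6,6] → [-6,6] (no change)
  #7 pop 2: in=[-6,6] → [-5,6] (was [-5,-2]); enqueue [0,1,3]
  #8 pop 0: in=[-6,6] → [-6,6] (no change)
  #9 pop 1: in=[-6,6] → [-6,6] (no change)
  #10 pop 3: in=[-6,6] → [-6,6] (no change)

Fixpoint:
  val[0] = [-6,6]
  val[1] = [-6,6]
  val[2] = [-5,6]
  val[3] = [-6,6]

[-6,6]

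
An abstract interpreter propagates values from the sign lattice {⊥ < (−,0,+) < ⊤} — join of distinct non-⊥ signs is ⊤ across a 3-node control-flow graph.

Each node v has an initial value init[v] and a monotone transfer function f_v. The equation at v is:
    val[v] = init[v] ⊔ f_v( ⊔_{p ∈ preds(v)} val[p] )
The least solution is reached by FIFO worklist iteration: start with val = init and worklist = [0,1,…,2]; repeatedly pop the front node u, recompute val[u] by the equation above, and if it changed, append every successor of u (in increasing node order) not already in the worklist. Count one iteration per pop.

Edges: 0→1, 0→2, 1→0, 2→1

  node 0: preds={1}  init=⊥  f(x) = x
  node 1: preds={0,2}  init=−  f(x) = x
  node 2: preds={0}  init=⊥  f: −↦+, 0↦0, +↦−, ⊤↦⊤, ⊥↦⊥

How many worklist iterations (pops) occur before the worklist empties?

8

Trace (8 dequeues):
  [1] u=0 | in − | out − | prev ⊥ | push {}
  [2] u=1 | in − | out − | ==
  [3] u=2 | in − | out + | prev ⊥ | push {1}
  [4] u=1 | in ⊤ | out ⊤ | prev − | push {0}
  [5] u=0 | in ⊤ | out ⊤ | prev − | push {1,2}
  [6] u=1 | in ⊤ | out ⊤ | ==
  [7] u=2 | in ⊤ | out ⊤ | prev + | push {1}
  [8] u=1 | in ⊤ | out ⊤ | ==

Converged values:
  [0] ⊤
  [1] ⊤
  [2] ⊤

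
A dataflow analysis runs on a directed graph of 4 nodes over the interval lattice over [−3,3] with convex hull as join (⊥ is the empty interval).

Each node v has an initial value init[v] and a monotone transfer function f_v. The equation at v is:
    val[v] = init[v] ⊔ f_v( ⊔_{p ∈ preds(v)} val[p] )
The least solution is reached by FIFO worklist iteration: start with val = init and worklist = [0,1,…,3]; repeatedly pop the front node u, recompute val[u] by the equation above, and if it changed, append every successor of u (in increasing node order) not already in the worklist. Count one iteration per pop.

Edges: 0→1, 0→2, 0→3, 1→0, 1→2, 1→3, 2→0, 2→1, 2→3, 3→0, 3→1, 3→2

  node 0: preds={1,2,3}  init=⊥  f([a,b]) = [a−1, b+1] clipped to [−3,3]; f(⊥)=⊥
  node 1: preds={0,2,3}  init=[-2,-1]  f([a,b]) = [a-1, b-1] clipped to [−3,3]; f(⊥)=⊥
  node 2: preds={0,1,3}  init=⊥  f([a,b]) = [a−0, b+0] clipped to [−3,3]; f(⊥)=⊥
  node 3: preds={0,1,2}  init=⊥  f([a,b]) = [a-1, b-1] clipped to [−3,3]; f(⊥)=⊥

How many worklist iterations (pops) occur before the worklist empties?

Worklist (19 pops):
  #1 pop 0: in=[-2,-1] → [-3,0] (was ⊥); enqueue []
  #2 pop 1: in=[-3,0] → [-3,-1] (was [-2,-1]); enqueue [0]
  #3 pop 2: in=[-3,0] → [-3,0] (was ⊥); enqueue [1]
  #4 pop 3: in=[-3,0] → [-3,-1] (was ⊥); enqueue [2]
  #5 pop 0: in=[-3,0] → [-3,1] (was [-3,0]); enqueue [3]
  #6 pop 1: in=[-3,1] → [-3,0] (was [-3,-1]); enqueue [0]
  #7 pop 2: in=[-3,1] → [-3,1] (was [-3,0]); enqueue [1]
  #8 pop 3: in=[-3,1] → [-3,0] (was [-3,-1]); enqueue [2]
  #9 pop 0: in=[-3,1] → [-3,2] (was [-3,1]); enqueue [3]
  #10 pop 1: in=[-3,2] → [-3,1] (was [-3,0]); enqueue [0]
  #11 pop 2: in=[-3,2] → [-3,2] (was [-3,1]); enqueue [1]
  #12 pop 3: in=[-3,2] → [-3,1] (was [-3,0]); enqueue [2]
  #13 pop 0: in=[-3,2] → [-3,3] (was [-3,2]); enqueue [3]
  #14 pop 1: in=[-3,3] → [-3,2] (was [-3,1]); enqueue [0]
  #15 pop 2: in=[-3,3] → [-3,3] (was [-3,2]); enqueue [1]
  #16 pop 3: in=[-3,3] → [-3,2] (was [-3,1]); enqueue [2]
  #17 pop 0: in=[-3,3] → [-3,3] (no change)
  #18 pop 1: in=[-3,3] → [-3,2] (no change)
  #19 pop 2: in=[-3,3] → [-3,3] (no change)

Fixpoint:
  val[0] = [-3,3]
  val[1] = [-3,2]
  val[2] = [-3,3]
  val[3] = [-3,2]

19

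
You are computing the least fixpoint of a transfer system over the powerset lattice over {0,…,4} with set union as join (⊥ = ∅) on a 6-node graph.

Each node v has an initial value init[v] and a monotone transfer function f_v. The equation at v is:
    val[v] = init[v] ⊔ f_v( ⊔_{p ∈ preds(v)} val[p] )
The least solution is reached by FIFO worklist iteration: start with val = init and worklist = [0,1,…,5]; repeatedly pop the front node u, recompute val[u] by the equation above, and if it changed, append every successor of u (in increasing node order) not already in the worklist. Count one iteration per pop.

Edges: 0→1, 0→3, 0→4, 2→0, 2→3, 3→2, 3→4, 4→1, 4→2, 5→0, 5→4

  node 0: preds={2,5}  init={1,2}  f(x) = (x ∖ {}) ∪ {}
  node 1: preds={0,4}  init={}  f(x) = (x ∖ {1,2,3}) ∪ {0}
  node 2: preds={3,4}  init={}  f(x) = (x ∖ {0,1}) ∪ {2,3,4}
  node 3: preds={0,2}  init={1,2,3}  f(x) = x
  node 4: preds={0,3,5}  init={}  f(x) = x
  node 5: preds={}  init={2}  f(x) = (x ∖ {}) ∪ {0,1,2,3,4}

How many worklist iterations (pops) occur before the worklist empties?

Trace (14 dequeues):
  [1] u=0 | in {2} | out {1,2} | ==
  [2] u=1 | in {1,2} | out {0} | prev {} | push {}
  [3] u=2 | in {1,2,3} | out {2,3,4} | prev {} | push {0}
  [4] u=3 | in {1,2,3,4} | out {1,2,3,4} | prev {1,2,3} | push {2}
  [5] u=4 | in {1,2,3,4} | out {1,2,3,4} | prev {} | push {1}
  [6] u=5 | in {} | out {0,1,2,3,4} | prev {2} | push {4}
  [7] u=0 | in {0,1,2,3,4} | out {0,1,2,3,4} | prev {1,2} | push {3}
  [8] u=2 | in {1,2,3,4} | out {2,3,4} | ==
  [9] u=1 | in {0,1,2,3,4} | out {0,4} | prev {0} | push {}
  [10] u=4 | in {0,1,2,3,4} | out {0,1,2,3,4} | prev {1,2,3,4} | push {1,2}
  [11] u=3 | in {0,1,2,3,4} | out {0,1,2,3,4} | prev {1,2,3,4} | push {4}
  [12] u=1 | in {0,1,2,3,4} | out {0,4} | ==
  [13] u=2 | in {0,1,2,3,4} | out {2,3,4} | ==
  [14] u=4 | in {0,1,2,3,4} | out {0,1,2,3,4} | ==

Converged values:
  [0] {0,1,2,3,4}
  [1] {0,4}
  [2] {2,3,4}
  [3] {0,1,2,3,4}
  [4] {0,1,2,3,4}
  [5] {0,1,2,3,4}

14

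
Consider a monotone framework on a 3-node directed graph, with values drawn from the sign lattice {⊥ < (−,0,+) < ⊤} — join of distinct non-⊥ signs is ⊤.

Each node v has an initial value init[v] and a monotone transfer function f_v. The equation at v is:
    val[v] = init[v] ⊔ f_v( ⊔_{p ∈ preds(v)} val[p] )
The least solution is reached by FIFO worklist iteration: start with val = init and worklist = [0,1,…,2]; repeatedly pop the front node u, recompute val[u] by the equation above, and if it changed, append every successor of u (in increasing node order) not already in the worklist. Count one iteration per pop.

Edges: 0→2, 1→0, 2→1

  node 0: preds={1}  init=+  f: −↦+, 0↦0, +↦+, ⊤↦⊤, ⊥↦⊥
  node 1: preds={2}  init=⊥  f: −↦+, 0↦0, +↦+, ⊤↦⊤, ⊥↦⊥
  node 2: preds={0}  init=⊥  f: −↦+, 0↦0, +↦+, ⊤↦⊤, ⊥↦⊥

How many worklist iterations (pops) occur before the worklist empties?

Trace (5 dequeues):
  [1] u=0 | in ⊥ | out + | ==
  [2] u=1 | in ⊥ | out ⊥ | ==
  [3] u=2 | in + | out + | prev ⊥ | push {1}
  [4] u=1 | in + | out + | prev ⊥ | push {0}
  [5] u=0 | in + | out + | ==

Converged values:
  [0] +
  [1] +
  [2] +

5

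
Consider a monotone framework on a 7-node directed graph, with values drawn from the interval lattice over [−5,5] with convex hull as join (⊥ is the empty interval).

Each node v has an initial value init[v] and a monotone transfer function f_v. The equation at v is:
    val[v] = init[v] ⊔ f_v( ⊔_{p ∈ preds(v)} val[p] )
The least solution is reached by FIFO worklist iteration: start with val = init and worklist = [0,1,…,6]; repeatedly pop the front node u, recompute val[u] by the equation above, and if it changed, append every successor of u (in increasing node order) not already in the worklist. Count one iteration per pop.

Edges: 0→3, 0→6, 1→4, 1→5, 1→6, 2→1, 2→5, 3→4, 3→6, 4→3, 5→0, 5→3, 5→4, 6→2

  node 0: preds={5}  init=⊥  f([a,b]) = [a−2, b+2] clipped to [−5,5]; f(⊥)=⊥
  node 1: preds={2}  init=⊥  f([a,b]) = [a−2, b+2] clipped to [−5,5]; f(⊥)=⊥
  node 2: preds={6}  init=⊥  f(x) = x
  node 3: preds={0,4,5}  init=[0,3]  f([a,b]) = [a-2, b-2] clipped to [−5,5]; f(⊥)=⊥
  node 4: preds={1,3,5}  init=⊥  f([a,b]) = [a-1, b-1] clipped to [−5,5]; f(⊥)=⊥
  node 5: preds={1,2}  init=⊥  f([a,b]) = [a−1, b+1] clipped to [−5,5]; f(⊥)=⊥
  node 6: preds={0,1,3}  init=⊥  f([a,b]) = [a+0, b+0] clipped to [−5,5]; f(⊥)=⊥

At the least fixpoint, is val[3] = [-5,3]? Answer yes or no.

yes

Iteration log — 27 steps:
  step 1. node 0  ⊔preds=⊥  new=⊥  stable
  step 2. node 1  ⊔preds=⊥  new=⊥  stable
  step 3. node 2  ⊔preds=⊥  new=⊥  stable
  step 4. node 3  ⊔preds=⊥  new=[0,3]  stable
  step 5. node 4  ⊔preds=[0,3]  new=[-1,2]  old=⊥  +wl: 3
  step 6. node 5  ⊔preds=⊥  new=⊥  stable
  step 7. node 6  ⊔preds=[0,3]  new=[0,3]  old=⊥  +wl: 2
  step 8. node 3  ⊔preds=[-1,2]  new=[-3,3]  old=[0,3]  +wl: 4,6
  step 9. node 2  ⊔preds=[0,3]  new=[0,3]  old=⊥  +wl: 1,5
  step 10. node 4  ⊔preds=[-3,3]  new=[-4,2]  old=[-1,2]  +wl: 3
  step 11. node 6  ⊔preds=[-3,3]  new=[-3,3]  old=[0,3]  +wl: 2
  step 12. node 1  ⊔preds=[0,3]  new=[-2,5]  old=⊥  +wl: 4,6
  step 13. node 5  ⊔preds=[-2,5]  new=[-3,5]  old=⊥  +wl: 0
  step 14. node 3  ⊔preds=[-4,5]  new=[-5,3]  old=[-3,3]  +wl: 
  step 15. node 2  ⊔preds=[-3,3]  new=[-3,3]  old=[0,3]  +wl: 1,5
  step 16. node 4  ⊔preds=[-5,5]  new=[-5,4]  old=[-4,2]  +wl: 3
  step 17. node 6  ⊔preds=[-5,5]  new=[-5,5]  old=[-3,3]  +wl: 2
  step 18. node 0  ⊔preds=[-3,5]  new=[-5,5]  old=⊥  +wl: 6
  step 19. node 1  ⊔preds=[-3,3]  new=[-5,5]  old=[-2,5]  +wl: 4
  step 20. node 5  ⊔preds=[-5,5]  new=[-5,5]  old=[-3,5]  +wl: 0
  step 21. node 3  ⊔preds=[-5,5]  new=[-5,3]  stable
  step 22. node 2  ⊔preds=[-5,5]  new=[-5,5]  old=[-3,3]  +wl: 1,5
  step 23. node 6  ⊔preds=[-5,5]  new=[-5,5]  stable
  step 24. node 4  ⊔preds=[-5,5]  new=[-5,4]  stable
  step 25. node 0  ⊔preds=[-5,5]  new=[-5,5]  stable
  step 26. node 1  ⊔preds=[-5,5]  new=[-5,5]  stable
  step 27. node 5  ⊔preds=[-5,5]  new=[-5,5]  stable

Least fixpoint reached:
  node 0: [-5,5]
  node 1: [-5,5]
  node 2: [-5,5]
  node 3: [-5,3]
  node 4: [-5,4]
  node 5: [-5,5]
  node 6: [-5,5]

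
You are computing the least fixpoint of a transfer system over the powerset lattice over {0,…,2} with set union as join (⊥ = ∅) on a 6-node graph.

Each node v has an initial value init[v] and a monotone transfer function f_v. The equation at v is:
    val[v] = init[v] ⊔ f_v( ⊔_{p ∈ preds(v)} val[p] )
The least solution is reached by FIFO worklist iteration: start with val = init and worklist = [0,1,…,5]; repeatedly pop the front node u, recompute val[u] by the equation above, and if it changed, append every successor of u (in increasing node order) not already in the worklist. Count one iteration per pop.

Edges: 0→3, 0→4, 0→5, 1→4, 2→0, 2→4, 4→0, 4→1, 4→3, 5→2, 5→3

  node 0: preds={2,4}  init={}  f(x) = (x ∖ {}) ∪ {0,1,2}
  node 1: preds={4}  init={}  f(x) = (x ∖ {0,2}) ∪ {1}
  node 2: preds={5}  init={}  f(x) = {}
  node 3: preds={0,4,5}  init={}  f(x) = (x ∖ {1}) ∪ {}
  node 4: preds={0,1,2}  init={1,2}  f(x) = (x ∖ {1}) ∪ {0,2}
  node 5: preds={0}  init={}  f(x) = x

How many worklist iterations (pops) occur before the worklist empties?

10

Worklist (10 pops):
  #1 pop 0: in={1,2} → {0,1,2} (was {}); enqueue []
  #2 pop 1: in={1,2} → {1} (was {}); enqueue []
  #3 pop 2: in={} → {} (no change)
  #4 pop 3: in={0,1,2} → {0,2} (was {}); enqueue []
  #5 pop 4: in={0,1,2} → {0,1,2} (was {1,2}); enqueue [0,1,3]
  #6 pop 5: in={0,1,2} → {0,1,2} (was {}); enqueue [2]
  #7 pop 0: in={0,1,2} → {0,1,2} (no change)
  #8 pop 1: in={0,1,2} → {1} (no change)
  #9 pop 3: in={0,1,2} → {0,2} (no change)
  #10 pop 2: in={0,1,2} → {} (no change)

Fixpoint:
  val[0] = {0,1,2}
  val[1] = {1}
  val[2] = {}
  val[3] = {0,2}
  val[4] = {0,1,2}
  val[5] = {0,1,2}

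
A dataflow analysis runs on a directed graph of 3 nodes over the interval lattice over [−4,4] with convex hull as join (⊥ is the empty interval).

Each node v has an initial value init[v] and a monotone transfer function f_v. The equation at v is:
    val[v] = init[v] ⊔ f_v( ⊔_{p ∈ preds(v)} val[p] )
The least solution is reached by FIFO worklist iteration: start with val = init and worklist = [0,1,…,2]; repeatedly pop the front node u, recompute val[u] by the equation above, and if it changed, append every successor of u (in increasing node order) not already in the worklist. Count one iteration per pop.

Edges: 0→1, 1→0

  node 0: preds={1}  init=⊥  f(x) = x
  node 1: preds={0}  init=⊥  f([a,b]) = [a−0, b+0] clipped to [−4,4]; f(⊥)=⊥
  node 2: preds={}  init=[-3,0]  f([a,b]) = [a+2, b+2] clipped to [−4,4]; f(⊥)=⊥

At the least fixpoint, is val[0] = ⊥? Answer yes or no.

yes

Trace (3 dequeues):
  [1] u=0 | in ⊥ | out ⊥ | ==
  [2] u=1 | in ⊥ | out ⊥ | ==
  [3] u=2 | in ⊥ | out [-3,0] | ==

Converged values:
  [0] ⊥
  [1] ⊥
  [2] [-3,0]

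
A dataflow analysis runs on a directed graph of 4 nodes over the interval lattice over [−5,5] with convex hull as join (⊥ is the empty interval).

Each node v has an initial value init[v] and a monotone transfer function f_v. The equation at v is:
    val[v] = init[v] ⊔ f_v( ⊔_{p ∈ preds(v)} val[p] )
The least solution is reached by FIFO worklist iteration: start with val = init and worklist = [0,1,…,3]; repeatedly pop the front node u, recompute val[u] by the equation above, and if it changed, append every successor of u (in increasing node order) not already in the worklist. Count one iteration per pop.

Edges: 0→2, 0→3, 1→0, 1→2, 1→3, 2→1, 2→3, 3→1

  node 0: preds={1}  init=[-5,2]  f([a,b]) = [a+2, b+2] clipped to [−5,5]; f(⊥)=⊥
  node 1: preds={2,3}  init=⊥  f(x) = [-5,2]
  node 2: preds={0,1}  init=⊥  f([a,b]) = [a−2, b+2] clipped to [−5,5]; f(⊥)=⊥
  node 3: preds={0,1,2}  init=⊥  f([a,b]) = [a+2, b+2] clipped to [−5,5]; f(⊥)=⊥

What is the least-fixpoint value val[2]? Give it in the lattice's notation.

Trace (9 dequeues):
  [1] u=0 | in ⊥ | out [-5,2] | ==
  [2] u=1 | in ⊥ | out [-5,2] | prev ⊥ | push {0}
  [3] u=2 | in [-5,2] | out [-5,4] | prev ⊥ | push {1}
  [4] u=3 | in [-5,4] | out [-3,5] | prev ⊥ | push {}
  [5] u=0 | in [-5,2] | out [-5,4] | prev [-5,2] | push {2,3}
  [6] u=1 | in [-5,5] | out [-5,2] | ==
  [7] u=2 | in [-5,4] | out [-5,5] | prev [-5,4] | push {1}
  [8] u=3 | in [-5,5] | out [-3,5] | ==
  [9] u=1 | in [-5,5] | out [-5,2] | ==

Converged values:
  [0] [-5,4]
  [1] [-5,2]
  [2] [-5,5]
  [3] [-3,5]

[-5,5]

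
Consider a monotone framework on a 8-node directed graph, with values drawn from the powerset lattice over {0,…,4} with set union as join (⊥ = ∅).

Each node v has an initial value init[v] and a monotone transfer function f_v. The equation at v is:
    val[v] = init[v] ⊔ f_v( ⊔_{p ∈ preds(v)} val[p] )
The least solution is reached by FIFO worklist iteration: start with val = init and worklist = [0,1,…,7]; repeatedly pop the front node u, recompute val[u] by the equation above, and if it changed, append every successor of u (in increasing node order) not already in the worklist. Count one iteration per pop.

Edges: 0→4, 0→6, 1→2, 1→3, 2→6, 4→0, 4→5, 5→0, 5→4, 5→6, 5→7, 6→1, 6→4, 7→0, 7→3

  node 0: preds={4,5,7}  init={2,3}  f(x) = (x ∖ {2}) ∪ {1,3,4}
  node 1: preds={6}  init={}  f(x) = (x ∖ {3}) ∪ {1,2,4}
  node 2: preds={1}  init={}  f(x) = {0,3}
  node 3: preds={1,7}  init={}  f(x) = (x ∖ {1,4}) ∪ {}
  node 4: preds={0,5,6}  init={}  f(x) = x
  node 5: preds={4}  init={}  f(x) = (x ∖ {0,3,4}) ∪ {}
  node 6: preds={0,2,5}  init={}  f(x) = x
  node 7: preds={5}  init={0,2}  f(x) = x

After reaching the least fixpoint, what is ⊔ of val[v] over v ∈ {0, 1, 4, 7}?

{0,1,2,3,4}

Worklist (13 pops):
  #1 pop 0: in={0,2} → {0,1,2,3,4} (was {2,3}); enqueue []
  #2 pop 1: in={} → {1,2,4} (was {}); enqueue []
  #3 pop 2: in={1,2,4} → {0,3} (was {}); enqueue []
  #4 pop 3: in={0,1,2,4} → {0,2} (was {}); enqueue []
  #5 pop 4: in={0,1,2,3,4} → {0,1,2,3,4} (was {}); enqueue [0]
  #6 pop 5: in={0,1,2,3,4} → {1,2} (was {}); enqueue [4]
  #7 pop 6: in={0,1,2,3,4} → {0,1,2,3,4} (was {}); enqueue [1]
  #8 pop 7: in={1,2} → {0,1,2} (was {0,2}); enqueue [3]
  #9 pop 0: in={0,1,2,3,4} → {0,1,2,3,4} (no change)
  #10 pop 4: in={0,1,2,3,4} → {0,1,2,3,4} (no change)
  #11 pop 1: in={0,1,2,3,4} → {0,1,2,4} (was {1,2,4}); enqueue [2]
  #12 pop 3: in={0,1,2,4} → {0,2} (no change)
  #13 pop 2: in={0,1,2,4} → {0,3} (no change)

Fixpoint:
  val[0] = {0,1,2,3,4}
  val[1] = {0,1,2,4}
  val[2] = {0,3}
  val[3] = {0,2}
  val[4] = {0,1,2,3,4}
  val[5] = {1,2}
  val[6] = {0,1,2,3,4}
  val[7] = {0,1,2}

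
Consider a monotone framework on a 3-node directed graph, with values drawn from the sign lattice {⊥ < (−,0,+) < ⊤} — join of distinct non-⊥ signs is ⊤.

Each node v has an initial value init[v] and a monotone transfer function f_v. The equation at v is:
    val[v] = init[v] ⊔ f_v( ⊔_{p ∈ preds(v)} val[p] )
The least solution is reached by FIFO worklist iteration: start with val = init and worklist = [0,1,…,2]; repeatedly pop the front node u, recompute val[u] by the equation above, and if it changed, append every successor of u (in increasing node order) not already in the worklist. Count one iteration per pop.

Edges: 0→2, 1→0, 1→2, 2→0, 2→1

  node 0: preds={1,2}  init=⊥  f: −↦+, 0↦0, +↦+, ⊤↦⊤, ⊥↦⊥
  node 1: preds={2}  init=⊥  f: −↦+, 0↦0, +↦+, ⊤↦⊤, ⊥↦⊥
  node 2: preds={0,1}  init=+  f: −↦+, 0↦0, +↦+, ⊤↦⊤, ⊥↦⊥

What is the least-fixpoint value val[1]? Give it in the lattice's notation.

Iteration log — 4 steps:
  step 1. node 0  ⊔preds=+  new=+  old=⊥  +wl: 
  step 2. node 1  ⊔preds=+  new=+  old=⊥  +wl: 0
  step 3. node 2  ⊔preds=+  new=+  stable
  step 4. node 0  ⊔preds=+  new=+  stable

Least fixpoint reached:
  node 0: +
  node 1: +
  node 2: +

+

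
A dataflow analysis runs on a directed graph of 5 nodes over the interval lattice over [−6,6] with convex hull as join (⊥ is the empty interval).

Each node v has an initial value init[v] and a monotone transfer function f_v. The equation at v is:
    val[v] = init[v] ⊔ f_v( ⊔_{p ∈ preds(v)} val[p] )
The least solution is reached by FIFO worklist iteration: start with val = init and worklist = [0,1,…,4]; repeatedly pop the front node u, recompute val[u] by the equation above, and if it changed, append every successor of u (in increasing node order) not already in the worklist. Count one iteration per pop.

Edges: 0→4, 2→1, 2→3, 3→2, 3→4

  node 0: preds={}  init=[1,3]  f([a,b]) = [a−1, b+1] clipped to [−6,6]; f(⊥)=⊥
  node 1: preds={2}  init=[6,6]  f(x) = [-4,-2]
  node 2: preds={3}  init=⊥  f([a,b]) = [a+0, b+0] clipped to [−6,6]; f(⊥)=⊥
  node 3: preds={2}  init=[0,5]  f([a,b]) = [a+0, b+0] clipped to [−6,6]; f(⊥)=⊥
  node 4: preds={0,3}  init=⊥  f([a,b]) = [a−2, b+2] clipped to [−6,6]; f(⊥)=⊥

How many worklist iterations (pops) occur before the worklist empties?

Worklist (6 pops):
  #1 pop 0: in=⊥ → [1,3] (no change)
  #2 pop 1: in=⊥ → [-4,6] (was [6,6]); enqueue []
  #3 pop 2: in=[0,5] → [0,5] (was ⊥); enqueue [1]
  #4 pop 3: in=[0,5] → [0,5] (no change)
  #5 pop 4: in=[0,5] → [-2,6] (was ⊥); enqueue []
  #6 pop 1: in=[0,5] → [-4,6] (no change)

Fixpoint:
  val[0] = [1,3]
  val[1] = [-4,6]
  val[2] = [0,5]
  val[3] = [0,5]
  val[4] = [-2,6]

6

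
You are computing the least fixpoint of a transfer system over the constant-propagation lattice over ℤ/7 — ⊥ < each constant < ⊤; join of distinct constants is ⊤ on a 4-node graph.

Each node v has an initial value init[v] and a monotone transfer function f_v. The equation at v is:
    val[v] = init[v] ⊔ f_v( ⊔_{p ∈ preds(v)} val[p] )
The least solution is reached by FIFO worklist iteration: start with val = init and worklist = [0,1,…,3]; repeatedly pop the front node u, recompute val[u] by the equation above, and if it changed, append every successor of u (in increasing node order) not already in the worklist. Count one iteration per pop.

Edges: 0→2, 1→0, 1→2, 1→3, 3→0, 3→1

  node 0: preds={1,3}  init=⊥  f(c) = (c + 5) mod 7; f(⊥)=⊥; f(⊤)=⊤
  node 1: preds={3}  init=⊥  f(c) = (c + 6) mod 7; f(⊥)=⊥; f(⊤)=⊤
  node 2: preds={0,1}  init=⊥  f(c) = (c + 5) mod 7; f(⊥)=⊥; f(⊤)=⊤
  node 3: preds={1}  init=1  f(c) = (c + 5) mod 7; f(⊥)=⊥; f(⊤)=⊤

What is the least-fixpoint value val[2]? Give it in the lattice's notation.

Worklist (9 pops):
  #1 pop 0: in=1 → 6 (was ⊥); enqueue []
  #2 pop 1: in=1 → 0 (was ⊥); enqueue [0]
  #3 pop 2: in=⊤ → ⊤ (was ⊥); enqueue []
  #4 pop 3: in=0 → ⊤ (was 1); enqueue [1]
  #5 pop 0: in=⊤ → ⊤ (was 6); enqueue [2]
  #6 pop 1: in=⊤ → ⊤ (was 0); enqueue [0,3]
  #7 pop 2: in=⊤ → ⊤ (no change)
  #8 pop 0: in=⊤ → ⊤ (no change)
  #9 pop 3: in=⊤ → ⊤ (no change)

Fixpoint:
  val[0] = ⊤
  val[1] = ⊤
  val[2] = ⊤
  val[3] = ⊤

⊤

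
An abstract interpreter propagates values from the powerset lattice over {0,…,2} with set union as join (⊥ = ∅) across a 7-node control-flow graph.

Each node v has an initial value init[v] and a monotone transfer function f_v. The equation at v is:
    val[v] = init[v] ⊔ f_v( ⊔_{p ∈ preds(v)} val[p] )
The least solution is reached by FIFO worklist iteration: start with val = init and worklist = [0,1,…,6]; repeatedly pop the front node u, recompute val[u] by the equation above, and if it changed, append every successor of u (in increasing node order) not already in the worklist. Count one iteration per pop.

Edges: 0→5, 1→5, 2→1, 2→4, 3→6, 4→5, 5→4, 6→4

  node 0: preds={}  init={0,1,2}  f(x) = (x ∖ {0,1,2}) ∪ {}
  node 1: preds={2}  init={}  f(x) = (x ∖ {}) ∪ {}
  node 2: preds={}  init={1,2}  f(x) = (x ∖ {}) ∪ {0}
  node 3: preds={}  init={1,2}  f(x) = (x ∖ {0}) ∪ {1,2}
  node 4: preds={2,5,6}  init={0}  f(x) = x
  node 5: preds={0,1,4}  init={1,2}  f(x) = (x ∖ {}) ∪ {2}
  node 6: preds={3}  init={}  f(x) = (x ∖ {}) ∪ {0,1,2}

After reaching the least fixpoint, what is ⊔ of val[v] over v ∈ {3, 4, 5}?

Worklist (10 pops):
  #1 pop 0: in={} → {0,1,2} (no change)
  #2 pop 1: in={1,2} → {1,2} (was {}); enqueue []
  #3 pop 2: in={} → {0,1,2} (was {1,2}); enqueue [1]
  #4 pop 3: in={} → {1,2} (no change)
  #5 pop 4: in={0,1,2} → {0,1,2} (was {0}); enqueue []
  #6 pop 5: in={0,1,2} → {0,1,2} (was {1,2}); enqueue [4]
  #7 pop 6: in={1,2} → {0,1,2} (was {}); enqueue []
  #8 pop 1: in={0,1,2} → {0,1,2} (was {1,2}); enqueue [5]
  #9 pop 4: in={0,1,2} → {0,1,2} (no change)
  #10 pop 5: in={0,1,2} → {0,1,2} (no change)

Fixpoint:
  val[0] = {0,1,2}
  val[1] = {0,1,2}
  val[2] = {0,1,2}
  val[3] = {1,2}
  val[4] = {0,1,2}
  val[5] = {0,1,2}
  val[6] = {0,1,2}

{0,1,2}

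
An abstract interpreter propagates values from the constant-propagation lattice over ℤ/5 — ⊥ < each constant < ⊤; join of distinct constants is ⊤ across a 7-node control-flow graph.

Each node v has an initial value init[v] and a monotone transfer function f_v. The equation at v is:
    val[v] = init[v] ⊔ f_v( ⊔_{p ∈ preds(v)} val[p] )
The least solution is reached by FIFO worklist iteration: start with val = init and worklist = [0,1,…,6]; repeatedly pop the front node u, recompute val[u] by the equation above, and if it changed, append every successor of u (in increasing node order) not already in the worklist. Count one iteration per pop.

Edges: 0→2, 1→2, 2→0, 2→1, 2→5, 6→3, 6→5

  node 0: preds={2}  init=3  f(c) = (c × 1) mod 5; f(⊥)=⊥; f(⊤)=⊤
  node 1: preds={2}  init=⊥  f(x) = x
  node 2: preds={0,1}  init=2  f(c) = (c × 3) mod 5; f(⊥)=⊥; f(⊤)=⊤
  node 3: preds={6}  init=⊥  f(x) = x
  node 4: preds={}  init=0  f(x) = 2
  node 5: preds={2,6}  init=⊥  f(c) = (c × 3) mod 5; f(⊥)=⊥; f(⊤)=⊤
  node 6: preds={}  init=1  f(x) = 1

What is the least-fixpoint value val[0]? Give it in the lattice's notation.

Iteration log — 10 steps:
  step 1. node 0  ⊔preds=2  new=⊤  old=3  +wl: 
  step 2. node 1  ⊔preds=2  new=2  old=⊥  +wl: 
  step 3. node 2  ⊔preds=⊤  new=⊤  old=2  +wl: 0,1
  step 4. node 3  ⊔preds=1  new=1  old=⊥  +wl: 
  step 5. node 4  ⊔preds=⊥  new=⊤  old=0  +wl: 
  step 6. node 5  ⊔preds=⊤  new=⊤  old=⊥  +wl: 
  step 7. node 6  ⊔preds=⊥  new=1  stable
  step 8. node 0  ⊔preds=⊤  new=⊤  stable
  step 9. node 1  ⊔preds=⊤  new=⊤  old=2  +wl: 2
  step 10. node 2  ⊔preds=⊤  new=⊤  stable

Least fixpoint reached:
  node 0: ⊤
  node 1: ⊤
  node 2: ⊤
  node 3: 1
  node 4: ⊤
  node 5: ⊤
  node 6: 1

⊤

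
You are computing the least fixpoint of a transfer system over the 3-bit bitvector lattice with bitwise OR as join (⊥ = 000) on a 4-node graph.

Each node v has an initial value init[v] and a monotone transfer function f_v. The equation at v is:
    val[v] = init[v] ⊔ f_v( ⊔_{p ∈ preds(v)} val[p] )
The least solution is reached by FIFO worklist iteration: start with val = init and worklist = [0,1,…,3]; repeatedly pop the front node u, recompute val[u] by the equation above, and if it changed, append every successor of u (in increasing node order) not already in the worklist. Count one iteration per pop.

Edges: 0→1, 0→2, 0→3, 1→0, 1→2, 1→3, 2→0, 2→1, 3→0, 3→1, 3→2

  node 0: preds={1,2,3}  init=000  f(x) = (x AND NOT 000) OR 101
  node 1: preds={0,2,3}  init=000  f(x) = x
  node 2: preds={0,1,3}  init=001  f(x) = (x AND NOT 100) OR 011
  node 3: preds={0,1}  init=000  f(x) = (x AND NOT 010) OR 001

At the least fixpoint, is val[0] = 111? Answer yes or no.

Trace (9 dequeues):
  [1] u=0 | in 001 | out 101 | prev 000 | push {}
  [2] u=1 | in 101 | out 101 | prev 000 | push {0}
  [3] u=2 | in 101 | out 011 | prev 001 | push {1}
  [4] u=3 | in 101 | out 101 | prev 000 | push {2}
  [5] u=0 | in 111 | out 111 | prev 101 | push {3}
  [6] u=1 | in 111 | out 111 | prev 101 | push {0}
  [7] u=2 | in 111 | out 011 | ==
  [8] u=3 | in 111 | out 101 | ==
  [9] u=0 | in 111 | out 111 | ==

Converged values:
  [0] 111
  [1] 111
  [2] 011
  [3] 101

yes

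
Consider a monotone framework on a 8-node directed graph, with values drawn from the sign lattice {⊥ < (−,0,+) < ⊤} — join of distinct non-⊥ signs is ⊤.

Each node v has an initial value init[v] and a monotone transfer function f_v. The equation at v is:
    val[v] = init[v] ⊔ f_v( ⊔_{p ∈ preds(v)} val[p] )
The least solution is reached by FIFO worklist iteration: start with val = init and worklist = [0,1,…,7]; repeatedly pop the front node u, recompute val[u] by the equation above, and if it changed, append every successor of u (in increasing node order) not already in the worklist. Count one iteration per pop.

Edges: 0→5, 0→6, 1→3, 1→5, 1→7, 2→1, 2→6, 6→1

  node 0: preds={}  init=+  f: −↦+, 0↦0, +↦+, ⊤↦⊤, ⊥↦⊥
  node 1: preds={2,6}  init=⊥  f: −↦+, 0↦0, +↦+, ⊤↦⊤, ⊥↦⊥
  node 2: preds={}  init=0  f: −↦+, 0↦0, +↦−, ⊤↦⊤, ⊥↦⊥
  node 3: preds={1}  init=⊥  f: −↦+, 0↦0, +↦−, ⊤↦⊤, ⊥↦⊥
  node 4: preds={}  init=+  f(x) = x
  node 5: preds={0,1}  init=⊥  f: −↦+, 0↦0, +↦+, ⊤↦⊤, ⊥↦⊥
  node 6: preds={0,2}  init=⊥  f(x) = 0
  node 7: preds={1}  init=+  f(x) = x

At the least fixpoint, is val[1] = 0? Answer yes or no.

yes

Worklist (9 pops):
  #1 pop 0: in=⊥ → + (no change)
  #2 pop 1: in=0 → 0 (was ⊥); enqueue []
  #3 pop 2: in=⊥ → 0 (no change)
  #4 pop 3: in=0 → 0 (was ⊥); enqueue []
  #5 pop 4: in=⊥ → + (no change)
  #6 pop 5: in=⊤ → ⊤ (was ⊥); enqueue []
  #7 pop 6: in=⊤ → 0 (was ⊥); enqueue [1]
  #8 pop 7: in=0 → ⊤ (was +); enqueue []
  #9 pop 1: in=0 → 0 (no change)

Fixpoint:
  val[0] = +
  val[1] = 0
  val[2] = 0
  val[3] = 0
  val[4] = +
  val[5] = ⊤
  val[6] = 0
  val[7] = ⊤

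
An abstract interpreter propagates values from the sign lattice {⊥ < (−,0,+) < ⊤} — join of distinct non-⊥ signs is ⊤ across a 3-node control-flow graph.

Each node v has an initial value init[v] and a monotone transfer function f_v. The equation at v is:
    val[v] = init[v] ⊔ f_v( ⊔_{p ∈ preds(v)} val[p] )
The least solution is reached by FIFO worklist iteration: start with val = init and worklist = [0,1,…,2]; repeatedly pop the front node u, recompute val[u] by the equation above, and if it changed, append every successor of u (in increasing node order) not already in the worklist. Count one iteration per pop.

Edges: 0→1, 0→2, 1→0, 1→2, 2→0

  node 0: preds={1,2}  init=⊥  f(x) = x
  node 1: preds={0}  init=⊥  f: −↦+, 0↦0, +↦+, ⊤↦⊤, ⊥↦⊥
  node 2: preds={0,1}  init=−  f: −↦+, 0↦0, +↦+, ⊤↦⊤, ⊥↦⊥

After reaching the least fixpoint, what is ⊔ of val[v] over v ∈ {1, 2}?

Iteration log — 7 steps:
  step 1. node 0  ⊔preds=−  new=−  old=⊥  +wl: 
  step 2. node 1  ⊔preds=−  new=+  old=⊥  +wl: 0
  step 3. node 2  ⊔preds=⊤  new=⊤  old=−  +wl: 
  step 4. node 0  ⊔preds=⊤  new=⊤  old=−  +wl: 1,2
  step 5. node 1  ⊔preds=⊤  new=⊤  old=+  +wl: 0
  step 6. node 2  ⊔preds=⊤  new=⊤  stable
  step 7. node 0  ⊔preds=⊤  new=⊤  stable

Least fixpoint reached:
  node 0: ⊤
  node 1: ⊤
  node 2: ⊤

⊤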